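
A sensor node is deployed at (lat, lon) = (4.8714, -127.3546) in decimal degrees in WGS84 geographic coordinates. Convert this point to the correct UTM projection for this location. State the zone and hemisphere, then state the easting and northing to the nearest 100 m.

Zone 9N: E 682500 m, N 538700 m

Longitude -127.3546° lies in the 6° band [-132°, -126°), giving zone 9; latitude is north of the equator, so 9N.
Zone 9 central meridian λ₀ = 6×9 − 183 = -129°; Δλ = +1.6454°.
Transverse Mercator on WGS84 with k₀ = 0.9996 gives E = 682459.751 m, N = 538671.604 m.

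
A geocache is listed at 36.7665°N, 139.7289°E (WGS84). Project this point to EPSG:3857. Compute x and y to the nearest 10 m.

Web Mercator is spherical with R = a = 6378137 m.
x = R·λ = 6378137 × 2.438729365 = 15554549.997 m.
y = R·ln tan(π/4 + φ/2) = 6378137 × 0.690892918 = 4406609.682 m.

x 15554550 m, y 4406610 m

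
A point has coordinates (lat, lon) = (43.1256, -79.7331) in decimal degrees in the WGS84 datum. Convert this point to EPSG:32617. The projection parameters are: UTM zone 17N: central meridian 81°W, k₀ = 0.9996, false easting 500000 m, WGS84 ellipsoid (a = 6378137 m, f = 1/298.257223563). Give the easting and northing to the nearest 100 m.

E 603100 m, N 4775500 m

Zone 17 central meridian λ₀ = 6×17 − 183 = -81°; Δλ = +1.2669°.
Transverse Mercator on WGS84 with k₀ = 0.9996 gives E = 603052.914 m, N = 4775541.529 m.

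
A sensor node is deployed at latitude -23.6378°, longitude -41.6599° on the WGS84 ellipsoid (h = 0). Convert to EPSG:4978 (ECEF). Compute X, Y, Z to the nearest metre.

X 4367678 m, Y -3885979 m, Z -2541585 m

WGS84: a = 6378137 m, e² = 0.006694380; N(φ) = a/√(1−e²sin²φ) = 6381571.891 m.
X = (N+h)·cosφ·cosλ = 4367677.972 m; Y = (N+h)·cosφ·sinλ = -3885979.114 m; Z = (N(1−e²)+h)·sinφ = -2541584.593 m.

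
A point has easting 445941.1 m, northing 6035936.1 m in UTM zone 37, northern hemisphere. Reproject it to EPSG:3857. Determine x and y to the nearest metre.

x 4248609 m, y 7259331 m

Unproject from UTM 37N (λ₀ = 39°) → φ = 54.46820013°, λ = 38.16590003°.
Web Mercator (R = 6378137 m): x = 4248608.557 m, y = 7259331.223 m.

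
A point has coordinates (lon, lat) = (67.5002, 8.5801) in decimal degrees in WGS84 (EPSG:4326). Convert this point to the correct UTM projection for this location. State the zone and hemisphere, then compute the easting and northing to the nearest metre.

Longitude 67.5002° lies in the 6° band [66°, 72°), giving zone 42; latitude is north of the equator, so 42N.
Zone 42 central meridian λ₀ = 6×42 − 183 = 69°; Δλ = -1.4998°.
Transverse Mercator on WGS84 with k₀ = 0.9996 gives E = 334947.174 m, N = 948752.070 m.

Zone 42N: E 334947 m, N 948752 m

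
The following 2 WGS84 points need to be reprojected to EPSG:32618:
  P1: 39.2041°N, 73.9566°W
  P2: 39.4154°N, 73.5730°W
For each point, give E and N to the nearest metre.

P1: E 590091 m, N 4339945 m; P2: E 622843 m, N 4363847 m

UTM zone 18N: λ₀ = -75°, k₀ = 0.9996.
P1 (39.2041°, -73.9566°) → (590090.704, 4339944.715) m.
P2 (39.4154°, -73.5730°) → (622843.148, 4363847.027) m.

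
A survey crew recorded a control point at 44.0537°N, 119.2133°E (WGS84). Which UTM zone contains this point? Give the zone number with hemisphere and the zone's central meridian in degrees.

UTM zone = ⌊(λ + 180)/6⌋ + 1; 119.2133° ∈ [114°, 120°) → zone 50.
Hemisphere: N (φ ≥ 0).
Central meridian λ₀ = 6×50 − 183 = 117°.

Zone 50N, central meridian 117°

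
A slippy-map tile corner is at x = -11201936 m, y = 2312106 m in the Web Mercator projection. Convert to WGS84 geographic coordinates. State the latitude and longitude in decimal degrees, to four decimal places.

R = 6378137 m. λ = x/R = -100.62870321°.
φ = 2·arctan(exp(y/R)) − 90° = 2·arctan(1.43692) − 90° = 20.32950127°.

lat 20.3295°, lon -100.6287°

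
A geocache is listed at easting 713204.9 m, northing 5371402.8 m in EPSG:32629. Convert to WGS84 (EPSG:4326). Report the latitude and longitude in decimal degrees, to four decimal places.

lat 48.4596°, lon -6.1160°

Zone 29N: λ₀ = -9°, k₀ = 0.9996, false easting 500000 m.
Meridian distance M = (N − FN)/k₀ = 5373552.2 m.
Inverse transverse Mercator on WGS84 gives φ = 48.45960002°, λ = -6.11599988°.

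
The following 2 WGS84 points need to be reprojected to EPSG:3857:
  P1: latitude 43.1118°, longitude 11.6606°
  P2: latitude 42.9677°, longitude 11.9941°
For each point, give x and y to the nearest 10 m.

P1: x 1298050 m, y 5329000 m; P2: x 1335180 m, y 5307060 m

Web Mercator: x = R·λ, y = R·ln tan(π/4+φ/2), R = 6378137 m.
P1 (43.1118°, 11.6606°) → (1298052.054, 5329004.459) m.
P2 (42.9677°, 11.9941°) → (1335177.105, 5307056.749) m.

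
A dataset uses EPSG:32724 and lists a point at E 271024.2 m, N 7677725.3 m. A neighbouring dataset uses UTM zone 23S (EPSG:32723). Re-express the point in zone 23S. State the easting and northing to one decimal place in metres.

E 894910.1 m, N 7674610.3 m

UTM 24S → geographic: φ = -20.98690017°, λ = -41.20260011°.
UTM 23S (λ₀ = -45°) forward: E = 894910.111 m, N = 7674610.300 m.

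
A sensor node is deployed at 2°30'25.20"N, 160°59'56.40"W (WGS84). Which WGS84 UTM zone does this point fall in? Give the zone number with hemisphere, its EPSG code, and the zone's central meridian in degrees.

Zone 4N (EPSG:32604), central meridian -159°

UTM zone = ⌊(λ + 180)/6⌋ + 1; -160.9990° ∈ [-162°, -156°) → zone 4.
Hemisphere: N (φ ≥ 0).
Central meridian λ₀ = 6×4 − 183 = -159°.
EPSG code: 32604.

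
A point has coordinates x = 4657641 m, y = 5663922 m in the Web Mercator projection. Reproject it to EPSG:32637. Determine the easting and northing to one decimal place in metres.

Web Mercator inverse (R = 6378137 m) → φ = 45.26869710°, λ = 41.84030098°.
UTM 37N forward: E = 722809.655 m, N = 5016724.914 m.

E 722809.7 m, N 5016724.9 m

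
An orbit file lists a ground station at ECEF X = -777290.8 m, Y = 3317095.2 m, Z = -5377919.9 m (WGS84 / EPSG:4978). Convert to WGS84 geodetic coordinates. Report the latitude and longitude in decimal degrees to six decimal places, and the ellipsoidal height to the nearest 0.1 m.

lat -57.819100°, lon 103.188099°, h 3409.8 m

λ = atan2(Y, X) = 103.18809920°; p = √(X²+Y²) = 3406949.0 m.
Bowring's method on WGS84 (a = 6378137 m, b = 6356752.314 m) gives φ = -57.81909965°, h = 3409.768 m.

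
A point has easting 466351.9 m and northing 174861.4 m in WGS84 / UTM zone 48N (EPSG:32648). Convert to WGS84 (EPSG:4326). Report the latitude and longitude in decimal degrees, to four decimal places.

lat 1.5820°, lon 104.6975°

Zone 48N: λ₀ = 105°, k₀ = 0.9996, false easting 500000 m.
Meridian distance M = (N − FN)/k₀ = 174931.4 m.
Inverse transverse Mercator on WGS84 gives φ = 1.58199972°, λ = 104.69749990°.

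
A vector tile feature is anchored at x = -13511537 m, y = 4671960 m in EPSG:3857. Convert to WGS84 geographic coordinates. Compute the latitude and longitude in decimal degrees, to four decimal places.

lat 38.6521°, lon -121.3762°

R = 6378137 m. λ = x/R = -121.37620199°.
φ = 2·arctan(exp(y/R)) − 90° = 2·arctan(2.08027) − 90° = 38.65210214°.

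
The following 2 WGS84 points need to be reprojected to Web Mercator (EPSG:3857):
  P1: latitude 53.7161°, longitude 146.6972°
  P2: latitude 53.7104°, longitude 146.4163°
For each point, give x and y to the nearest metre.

Web Mercator: x = R·λ, y = R·ln tan(π/4+φ/2), R = 6378137 m.
P1 (53.7161°, 146.6972°) → (16330257.605, 7116571.330) m.
P2 (53.7104°, 146.4163°) → (16298987.960, 7115499.190) m.

P1: x 16330258 m, y 7116571 m; P2: x 16298988 m, y 7115499 m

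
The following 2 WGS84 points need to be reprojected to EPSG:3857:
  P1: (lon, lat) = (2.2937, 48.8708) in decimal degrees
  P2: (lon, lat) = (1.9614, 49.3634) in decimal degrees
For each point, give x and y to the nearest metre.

Web Mercator: x = R·λ, y = R·ln tan(π/4+φ/2), R = 6378137 m.
P1 (48.8708°, 2.2937°) → (255333.516, 6252967.224) m.
P2 (49.3634°, 1.9614°) → (218342.049, 6336749.236) m.

P1: x 255334 m, y 6252967 m; P2: x 218342 m, y 6336749 m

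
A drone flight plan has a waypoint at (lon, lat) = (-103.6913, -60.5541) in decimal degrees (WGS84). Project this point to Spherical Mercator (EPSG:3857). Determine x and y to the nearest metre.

Web Mercator is spherical with R = a = 6378137 m.
x = R·λ = 6378137 × -1.809754591 = -11542862.716 m.
y = R·ln tan(π/4 + φ/2) = 6378137 × -1.336463767 = -8524149.001 m.

x -11542863 m, y -8524149 m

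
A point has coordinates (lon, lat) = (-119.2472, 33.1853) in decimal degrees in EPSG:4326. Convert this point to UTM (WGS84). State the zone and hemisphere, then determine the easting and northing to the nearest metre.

Zone 11N: E 290494 m, N 3674079 m

Longitude -119.2472° lies in the 6° band [-120°, -114°), giving zone 11; latitude is north of the equator, so 11N.
Zone 11 central meridian λ₀ = 6×11 − 183 = -117°; Δλ = -2.2472°.
Transverse Mercator on WGS84 with k₀ = 0.9996 gives E = 290494.150 m, N = 3674079.116 m.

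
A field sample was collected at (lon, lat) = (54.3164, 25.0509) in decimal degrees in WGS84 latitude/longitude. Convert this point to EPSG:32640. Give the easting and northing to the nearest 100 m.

E 229200 m, N 2773300 m

Zone 40 central meridian λ₀ = 6×40 − 183 = 57°; Δλ = -2.6836°.
Transverse Mercator on WGS84 with k₀ = 0.9996 gives E = 229246.431 m, N = 2773269.977 m.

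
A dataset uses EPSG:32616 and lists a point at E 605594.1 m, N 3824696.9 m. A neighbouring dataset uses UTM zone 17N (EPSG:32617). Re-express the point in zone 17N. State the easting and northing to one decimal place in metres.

UTM 16N → geographic: φ = 34.55859955°, λ = -85.84899997°.
UTM 17N (λ₀ = -81°) forward: E = 54967.144 m, N = 3834792.712 m.

E 54967.1 m, N 3834792.7 m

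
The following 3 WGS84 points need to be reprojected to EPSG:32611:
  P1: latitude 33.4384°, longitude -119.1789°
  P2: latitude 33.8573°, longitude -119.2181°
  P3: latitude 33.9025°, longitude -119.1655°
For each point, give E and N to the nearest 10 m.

P1: E 297450 m, N 3702010 m; P2: E 294800 m, N 3748550 m; P3: E 299770 m, N 3753460 m

UTM zone 11N: λ₀ = -117°, k₀ = 0.9996.
P1 (33.4384°, -119.1789°) → (297449.499, 3702012.614) m.
P2 (33.8573°, -119.2181°) → (294801.793, 3748547.402) m.
P3 (33.9025°, -119.1655°) → (299774.426, 3753456.578) m.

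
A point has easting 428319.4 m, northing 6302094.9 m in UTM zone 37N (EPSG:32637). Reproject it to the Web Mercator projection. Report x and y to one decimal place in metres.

Unproject from UTM 37N (λ₀ = 39°) → φ = 56.85710035°, λ = 37.82449976°.
Web Mercator (R = 6378137 m): x = 4210604.053 m, y = 7730967.137 m.

x 4210604.1 m, y 7730967.1 m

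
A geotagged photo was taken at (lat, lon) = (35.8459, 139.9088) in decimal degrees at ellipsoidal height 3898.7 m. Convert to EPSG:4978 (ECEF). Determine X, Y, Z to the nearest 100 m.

WGS84: a = 6378137 m, e² = 0.006694380; N(φ) = a/√(1−e²sin²φ) = 6385470.911 m.
X = (N+h)·cosφ·cosλ = -3962186.147 m; Y = (N+h)·cosφ·sinλ = 3335430.612 m; Z = (N(1−e²)+h)·sinφ = 3716628.257 m.

X -3962200 m, Y 3335400 m, Z 3716600 m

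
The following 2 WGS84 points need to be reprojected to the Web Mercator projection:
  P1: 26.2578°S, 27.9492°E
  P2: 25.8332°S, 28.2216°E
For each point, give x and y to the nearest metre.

Web Mercator: x = R·λ, y = R·ln tan(π/4+φ/2), R = 6378137 m.
P1 (-26.2578°, 27.9492°) → (3111290.712, -3031045.772) m.
P2 (-25.8332°, 28.2216°) → (3141614.141, -2978436.673) m.

P1: x 3111291 m, y -3031046 m; P2: x 3141614 m, y -2978437 m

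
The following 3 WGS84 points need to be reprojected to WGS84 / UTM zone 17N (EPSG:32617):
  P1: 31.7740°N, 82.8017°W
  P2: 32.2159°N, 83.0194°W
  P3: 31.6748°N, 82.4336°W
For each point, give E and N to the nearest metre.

UTM zone 17N: λ₀ = -81°, k₀ = 0.9996.
P1 (31.7740°, -82.8017°) → (329391.080, 3516798.530) m.
P2 (32.2159°, -83.0194°) → (309688.054, 3566155.384) m.
P3 (31.6748°, -82.4336°) → (364106.656, 3505283.482) m.

P1: E 329391 m, N 3516799 m; P2: E 309688 m, N 3566155 m; P3: E 364107 m, N 3505283 m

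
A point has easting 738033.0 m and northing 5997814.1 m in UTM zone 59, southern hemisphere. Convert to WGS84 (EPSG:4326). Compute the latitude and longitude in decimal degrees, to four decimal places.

Zone 59S: λ₀ = 171°, k₀ = 0.9996, false easting 500000 m, false northing 10000000 m.
Meridian distance M = (N − FN)/k₀ = -4003787.4 m.
Inverse transverse Mercator on WGS84 gives φ = -36.13519984°, λ = 173.64530040°.

lat -36.1352°, lon 173.6453°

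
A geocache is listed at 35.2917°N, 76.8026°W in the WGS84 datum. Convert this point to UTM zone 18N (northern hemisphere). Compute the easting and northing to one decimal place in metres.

Zone 18 central meridian λ₀ = 6×18 − 183 = -75°; Δλ = -1.8026°.
Transverse Mercator on WGS84 with k₀ = 0.9996 gives E = 336086.576 m, N = 3906882.235 m.

E 336086.6 m, N 3906882.2 m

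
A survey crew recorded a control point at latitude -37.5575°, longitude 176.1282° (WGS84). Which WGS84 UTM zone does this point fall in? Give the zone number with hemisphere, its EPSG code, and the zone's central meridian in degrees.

Zone 60S (EPSG:32760), central meridian 177°

UTM zone = ⌊(λ + 180)/6⌋ + 1; 176.1282° ∈ [174°, 180°) → zone 60.
Hemisphere: S (φ < 0).
Central meridian λ₀ = 6×60 − 183 = 177°.
EPSG code: 32760.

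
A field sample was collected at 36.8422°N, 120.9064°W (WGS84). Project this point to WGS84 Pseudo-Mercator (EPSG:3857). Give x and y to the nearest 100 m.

Web Mercator is spherical with R = a = 6378137 m.
x = R·λ = 6378137 × -2.110214767 = -13459238.882 m.
y = R·ln tan(π/4 + φ/2) = 6378137 × 0.692543021 = 4417134.267 m.

x -13459200 m, y 4417100 m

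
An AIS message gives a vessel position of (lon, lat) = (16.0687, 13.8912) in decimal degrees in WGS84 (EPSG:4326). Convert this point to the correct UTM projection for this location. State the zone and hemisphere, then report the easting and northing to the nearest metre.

Zone 33N: E 615470 m, N 1535952 m

Longitude 16.0687° lies in the 6° band [12°, 18°), giving zone 33; latitude is north of the equator, so 33N.
Zone 33 central meridian λ₀ = 6×33 − 183 = 15°; Δλ = +1.0687°.
Transverse Mercator on WGS84 with k₀ = 0.9996 gives E = 615469.798 m, N = 1535952.181 m.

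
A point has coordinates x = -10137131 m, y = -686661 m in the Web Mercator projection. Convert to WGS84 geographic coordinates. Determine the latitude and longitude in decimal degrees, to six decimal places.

lat -6.156499°, lon -91.063397°

R = 6378137 m. λ = x/R = -91.06339714°.
φ = 2·arctan(exp(y/R)) − 90° = 2·arctan(0.89793) − 90° = -6.15649949°.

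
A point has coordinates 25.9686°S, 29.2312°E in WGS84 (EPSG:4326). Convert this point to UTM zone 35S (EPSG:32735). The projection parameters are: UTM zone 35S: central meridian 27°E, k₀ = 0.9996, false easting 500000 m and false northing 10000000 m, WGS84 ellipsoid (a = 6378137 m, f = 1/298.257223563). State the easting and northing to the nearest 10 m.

Zone 35 central meridian λ₀ = 6×35 − 183 = 27°; Δλ = +2.2312°.
Transverse Mercator on WGS84 with k₀ = 0.9996 gives E = 723387.674 m, N = 7125888.290 m.

E 723390 m, N 7125890 m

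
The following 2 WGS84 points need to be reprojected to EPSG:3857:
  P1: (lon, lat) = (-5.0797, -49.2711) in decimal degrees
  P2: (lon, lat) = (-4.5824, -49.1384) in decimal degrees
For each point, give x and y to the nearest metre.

Web Mercator: x = R·λ, y = R·ln tan(π/4+φ/2), R = 6378137 m.
P1 (-49.2711°, -5.0797°) → (-565469.617, -6320987.211) m.
P2 (-49.1384°, -4.5824°) → (-510110.435, -6298377.689) m.

P1: x -565470 m, y -6320987 m; P2: x -510110 m, y -6298378 m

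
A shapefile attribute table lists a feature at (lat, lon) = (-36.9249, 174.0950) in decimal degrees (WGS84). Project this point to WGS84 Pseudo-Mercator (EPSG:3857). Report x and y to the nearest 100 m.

Web Mercator is spherical with R = a = 6378137 m.
x = R·λ = 6378137 × 3.038530961 = 19380166.750 m.
y = R·ln tan(π/4 + φ/2) = 6378137 × -0.694347578 = -4428643.979 m.

x 19380200 m, y -4428600 m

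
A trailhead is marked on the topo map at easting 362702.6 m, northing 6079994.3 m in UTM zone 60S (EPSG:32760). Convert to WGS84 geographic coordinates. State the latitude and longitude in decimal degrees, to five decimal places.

Zone 60S: λ₀ = 177°, k₀ = 0.9996, false easting 500000 m, false northing 10000000 m.
Meridian distance M = (N − FN)/k₀ = -3921574.3 m.
Inverse transverse Mercator on WGS84 gives φ = -35.41399974°, λ = 175.48780014°.

lat -35.41400°, lon 175.48780°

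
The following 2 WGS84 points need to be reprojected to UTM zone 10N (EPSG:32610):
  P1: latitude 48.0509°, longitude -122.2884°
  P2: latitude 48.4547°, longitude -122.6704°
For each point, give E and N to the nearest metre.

P1: E 553030 m, N 5322202 m; P2: E 524370 m, N 5366893 m

UTM zone 10N: λ₀ = -123°, k₀ = 0.9996.
P1 (48.0509°, -122.2884°) → (553029.781, 5322202.499) m.
P2 (48.4547°, -122.6704°) → (524369.833, 5366892.711) m.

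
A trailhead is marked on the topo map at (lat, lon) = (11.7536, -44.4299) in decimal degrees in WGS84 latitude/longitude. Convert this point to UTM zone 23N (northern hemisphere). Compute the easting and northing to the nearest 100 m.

Zone 23 central meridian λ₀ = 6×23 − 183 = -45°; Δλ = +0.5701°.
Transverse Mercator on WGS84 with k₀ = 0.9996 gives E = 562117.309 m, N = 1299370.398 m.

E 562100 m, N 1299400 m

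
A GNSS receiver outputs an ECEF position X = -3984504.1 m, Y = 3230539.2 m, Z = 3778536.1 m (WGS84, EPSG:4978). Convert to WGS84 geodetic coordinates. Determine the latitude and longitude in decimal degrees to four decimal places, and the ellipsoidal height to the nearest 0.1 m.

λ = atan2(Y, X) = 140.96570002°; p = √(X²+Y²) = 5129586.4 m.
Bowring's method on WGS84 (a = 6378137 m, b = 6356752.314 m) gives φ = 36.55990023°, h = 437.051 m.

lat 36.5599°, lon 140.9657°, h 437.1 m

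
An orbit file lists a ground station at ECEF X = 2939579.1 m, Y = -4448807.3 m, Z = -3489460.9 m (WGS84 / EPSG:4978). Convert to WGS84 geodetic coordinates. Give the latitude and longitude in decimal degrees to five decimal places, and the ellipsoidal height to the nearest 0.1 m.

lat -33.37750°, lon -56.54500°, h 844.1 m

λ = atan2(Y, X) = -56.54500008°; p = √(X²+Y²) = 5332261.4 m.
Bowring's method on WGS84 (a = 6378137 m, b = 6356752.314 m) gives φ = -33.37750012°, h = 844.1498 m.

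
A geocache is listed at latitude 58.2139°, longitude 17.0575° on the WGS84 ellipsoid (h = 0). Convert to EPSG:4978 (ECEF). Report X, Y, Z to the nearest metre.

X 3219688 m, Y 987892 m, Z 5398325 m

WGS84: a = 6378137 m, e² = 0.006694380; N(φ) = a/√(1−e²sin²φ) = 6393618.463 m.
X = (N+h)·cosφ·cosλ = 3219687.734 m; Y = (N+h)·cosφ·sinλ = 987891.595 m; Z = (N(1−e²)+h)·sinφ = 5398324.821 m.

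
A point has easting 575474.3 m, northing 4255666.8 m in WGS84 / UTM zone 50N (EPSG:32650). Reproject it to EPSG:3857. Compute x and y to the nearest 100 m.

x 13120700 m, y 4642600 m

Unproject from UTM 50N (λ₀ = 117°) → φ = 38.44609963°, λ = 117.86490038°.
Web Mercator (R = 6378137 m): x = 13120660.693 m, y = 4642637.824 m.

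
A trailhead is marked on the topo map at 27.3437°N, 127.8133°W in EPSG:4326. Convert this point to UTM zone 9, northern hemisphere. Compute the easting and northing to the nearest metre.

Zone 9 central meridian λ₀ = 6×9 − 183 = -129°; Δλ = +1.1867°.
Transverse Mercator on WGS84 with k₀ = 0.9996 gives E = 617383.485 m, N = 3025062.527 m.

E 617383 m, N 3025063 m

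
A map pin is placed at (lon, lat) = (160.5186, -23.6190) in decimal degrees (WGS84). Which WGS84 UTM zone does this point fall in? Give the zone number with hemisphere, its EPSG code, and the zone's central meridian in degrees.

UTM zone = ⌊(λ + 180)/6⌋ + 1; 160.5186° ∈ [156°, 162°) → zone 57.
Hemisphere: S (φ < 0).
Central meridian λ₀ = 6×57 − 183 = 159°.
EPSG code: 32757.

Zone 57S (EPSG:32757), central meridian 159°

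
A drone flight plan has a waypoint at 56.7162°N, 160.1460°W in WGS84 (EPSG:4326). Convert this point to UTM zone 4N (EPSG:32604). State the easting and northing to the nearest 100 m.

E 429900 m, N 6286400 m

Zone 4 central meridian λ₀ = 6×4 − 183 = -159°; Δλ = -1.1460°.
Transverse Mercator on WGS84 with k₀ = 0.9996 gives E = 429855.725 m, N = 6286381.806 m.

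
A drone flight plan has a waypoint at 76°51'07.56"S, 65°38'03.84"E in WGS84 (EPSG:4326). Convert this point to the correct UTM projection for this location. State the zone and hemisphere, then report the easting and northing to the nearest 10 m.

Longitude 65.6344° lies in the 6° band [60°, 66°), giving zone 41; latitude is south of the equator, so 41S.
Zone 41 central meridian λ₀ = 6×41 − 183 = 63°; Δλ = +2.6344°.
Transverse Mercator on WGS84 with k₀ = 0.9996 gives E = 566871.386 m, N = 1468233.900 m.

Zone 41S: E 566870 m, N 1468230 m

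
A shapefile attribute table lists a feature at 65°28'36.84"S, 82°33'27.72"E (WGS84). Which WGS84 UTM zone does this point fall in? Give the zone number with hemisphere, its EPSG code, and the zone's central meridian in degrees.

Zone 44S (EPSG:32744), central meridian 81°

UTM zone = ⌊(λ + 180)/6⌋ + 1; 82.5577° ∈ [78°, 84°) → zone 44.
Hemisphere: S (φ < 0).
Central meridian λ₀ = 6×44 − 183 = 81°.
EPSG code: 32744.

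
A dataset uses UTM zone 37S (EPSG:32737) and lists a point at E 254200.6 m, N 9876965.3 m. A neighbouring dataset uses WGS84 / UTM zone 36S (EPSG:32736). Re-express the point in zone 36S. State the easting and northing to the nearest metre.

E 922097 m, N 9876786 m

UTM 37S → geographic: φ = -1.11229971°, λ = 36.79119991°.
UTM 36S (λ₀ = 33°) forward: E = 922096.639 m, N = 9876785.919 m.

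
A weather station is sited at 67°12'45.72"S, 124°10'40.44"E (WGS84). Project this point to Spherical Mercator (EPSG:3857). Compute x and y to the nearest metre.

x 13823421 m, y -10216924 m

Web Mercator is spherical with R = a = 6378137 m.
x = R·λ = 6378137 × 2.167313213 = 13823420.596 m.
y = R·ln tan(π/4 + φ/2) = 6378137 × -1.601866460 = -10216923.740 m.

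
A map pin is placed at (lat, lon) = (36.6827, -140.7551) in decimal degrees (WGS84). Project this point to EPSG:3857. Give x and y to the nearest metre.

Web Mercator is spherical with R = a = 6378137 m.
x = R·λ = 6378137 × -2.456639934 = -15668786.059 m.
y = R·ln tan(π/4 + φ/2) = 6378137 × 0.689068150 = 4394971.062 m.

x -15668786 m, y 4394971 m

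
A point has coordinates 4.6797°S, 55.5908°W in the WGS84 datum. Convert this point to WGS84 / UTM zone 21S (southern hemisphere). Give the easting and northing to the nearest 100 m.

Zone 21 central meridian λ₀ = 6×21 − 183 = -57°; Δλ = +1.4092°.
Transverse Mercator on WGS84 with k₀ = 0.9996 gives E = 656305.070 m, N = 9482584.163 m.

E 656300 m, N 9482600 m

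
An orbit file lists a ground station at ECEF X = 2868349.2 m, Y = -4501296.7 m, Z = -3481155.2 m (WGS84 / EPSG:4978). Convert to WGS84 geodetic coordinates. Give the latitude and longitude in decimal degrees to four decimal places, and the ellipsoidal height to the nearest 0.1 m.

lat -33.2889°, lon -57.4936°, h 672.0 m

λ = atan2(Y, X) = -57.49359980°; p = √(X²+Y²) = 5337518.1 m.
Bowring's method on WGS84 (a = 6378137 m, b = 6356752.314 m) gives φ = -33.28889956°, h = 671.994 m.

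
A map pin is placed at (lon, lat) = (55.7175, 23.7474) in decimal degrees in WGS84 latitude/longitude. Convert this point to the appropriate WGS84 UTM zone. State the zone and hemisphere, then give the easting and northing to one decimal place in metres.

Zone 40N: E 369294.8 m, N 2626849.8 m

Longitude 55.7175° lies in the 6° band [54°, 60°), giving zone 40; latitude is north of the equator, so 40N.
Zone 40 central meridian λ₀ = 6×40 − 183 = 57°; Δλ = -1.2825°.
Transverse Mercator on WGS84 with k₀ = 0.9996 gives E = 369294.772 m, N = 2626849.824 m.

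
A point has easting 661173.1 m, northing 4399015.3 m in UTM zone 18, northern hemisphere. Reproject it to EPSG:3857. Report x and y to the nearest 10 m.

x -8139610 m, y 4826180 m

Unproject from UTM 18N (λ₀ = -75°) → φ = 39.72580040°, λ = -73.11939941°.
Web Mercator (R = 6378137 m): x = -8139614.310 m, y = 4826175.980 m.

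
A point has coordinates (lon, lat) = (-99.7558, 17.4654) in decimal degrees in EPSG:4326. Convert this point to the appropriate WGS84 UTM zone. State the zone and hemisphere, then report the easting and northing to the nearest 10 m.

Zone 14N: E 419750 m, N 1931200 m

Longitude -99.7558° lies in the 6° band [-102°, -96°), giving zone 14; latitude is north of the equator, so 14N.
Zone 14 central meridian λ₀ = 6×14 − 183 = -99°; Δλ = -0.7558°.
Transverse Mercator on WGS84 with k₀ = 0.9996 gives E = 419749.484 m, N = 1931199.955 m.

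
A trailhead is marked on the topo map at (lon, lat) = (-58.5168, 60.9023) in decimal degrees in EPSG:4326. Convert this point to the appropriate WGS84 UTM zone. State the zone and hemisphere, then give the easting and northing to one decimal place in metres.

Longitude -58.5168° lies in the 6° band [-60°, -54°), giving zone 21; latitude is north of the equator, so 21N.
Zone 21 central meridian λ₀ = 6×21 − 183 = -57°; Δλ = -1.5168°.
Transverse Mercator on WGS84 with k₀ = 0.9996 gives E = 417715.822 m, N = 6752856.942 m.

Zone 21N: E 417715.8 m, N 6752856.9 m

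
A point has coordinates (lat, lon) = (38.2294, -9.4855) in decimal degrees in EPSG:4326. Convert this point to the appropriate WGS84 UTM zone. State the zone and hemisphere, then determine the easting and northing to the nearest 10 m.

Zone 29N: E 457510 m, N 4231380 m

Longitude -9.4855° lies in the 6° band [-12°, -6°), giving zone 29; latitude is north of the equator, so 29N.
Zone 29 central meridian λ₀ = 6×29 − 183 = -9°; Δλ = -0.4855°.
Transverse Mercator on WGS84 with k₀ = 0.9996 gives E = 457507.401 m, N = 4231379.332 m.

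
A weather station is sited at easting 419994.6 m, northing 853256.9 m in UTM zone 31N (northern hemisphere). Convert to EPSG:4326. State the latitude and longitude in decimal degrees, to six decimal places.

lat 7.718600°, lon 2.274500°

Zone 31N: λ₀ = 3°, k₀ = 0.9996, false easting 500000 m.
Meridian distance M = (N − FN)/k₀ = 853598.3 m.
Inverse transverse Mercator on WGS84 gives φ = 7.71860011°, λ = 2.27450045°.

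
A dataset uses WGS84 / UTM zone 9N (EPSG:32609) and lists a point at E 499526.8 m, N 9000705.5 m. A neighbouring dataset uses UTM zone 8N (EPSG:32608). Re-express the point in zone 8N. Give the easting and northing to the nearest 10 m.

E 603360 m, N 9006030 m

UTM 9N → geographic: φ = 81.06720041°, λ = -129.02729731°.
UTM 8N (λ₀ = -135°) forward: E = 603358.625 m, N = 9006032.328 m.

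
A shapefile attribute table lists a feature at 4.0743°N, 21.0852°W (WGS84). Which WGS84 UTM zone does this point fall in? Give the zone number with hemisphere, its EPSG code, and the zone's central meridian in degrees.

Zone 27N (EPSG:32627), central meridian -21°

UTM zone = ⌊(λ + 180)/6⌋ + 1; -21.0852° ∈ [-24°, -18°) → zone 27.
Hemisphere: N (φ ≥ 0).
Central meridian λ₀ = 6×27 − 183 = -21°.
EPSG code: 32627.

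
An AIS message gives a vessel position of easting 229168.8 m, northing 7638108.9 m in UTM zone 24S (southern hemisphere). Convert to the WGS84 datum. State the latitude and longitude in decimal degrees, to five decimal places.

Zone 24S: λ₀ = -39°, k₀ = 0.9996, false easting 500000 m, false northing 10000000 m.
Meridian distance M = (N − FN)/k₀ = -2362836.2 m.
Inverse transverse Mercator on WGS84 gives φ = -21.33880032°, λ = -41.61120003°.

lat -21.33880°, lon -41.61120°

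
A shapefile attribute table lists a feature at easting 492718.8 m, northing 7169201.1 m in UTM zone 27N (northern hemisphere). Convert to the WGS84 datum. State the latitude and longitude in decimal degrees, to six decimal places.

Zone 27N: λ₀ = -21°, k₀ = 0.9996, false easting 500000 m.
Meridian distance M = (N − FN)/k₀ = 7172069.9 m.
Inverse transverse Mercator on WGS84 gives φ = 64.64769969°, λ = -21.15240038°.

lat 64.647700°, lon -21.152400°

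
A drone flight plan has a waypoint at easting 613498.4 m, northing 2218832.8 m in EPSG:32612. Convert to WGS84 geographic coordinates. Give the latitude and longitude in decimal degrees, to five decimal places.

Zone 12N: λ₀ = -111°, k₀ = 0.9996, false easting 500000 m.
Meridian distance M = (N − FN)/k₀ = 2219720.7 m.
Inverse transverse Mercator on WGS84 gives φ = 20.06309992°, λ = -109.91460029°.

lat 20.06310°, lon -109.91460°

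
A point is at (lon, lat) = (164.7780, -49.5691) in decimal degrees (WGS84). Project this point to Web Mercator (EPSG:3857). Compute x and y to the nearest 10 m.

Web Mercator is spherical with R = a = 6378137 m.
x = R·λ = 6378137 × 2.875918635 = 18343003.054 m.
y = R·ln tan(π/4 + φ/2) = 6378137 × -0.999035187 = -6371983.290 m.

x 18343000 m, y -6371980 m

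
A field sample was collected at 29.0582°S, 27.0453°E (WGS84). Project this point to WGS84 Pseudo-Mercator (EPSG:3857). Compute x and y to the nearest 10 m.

Web Mercator is spherical with R = a = 6378137 m.
x = R·λ = 6378137 × 0.472029532 = 3010669.024 m.
y = R·ln tan(π/4 + φ/2) = 6378137 × -0.530414395 = -3383055.678 m.

x 3010670 m, y -3383060 m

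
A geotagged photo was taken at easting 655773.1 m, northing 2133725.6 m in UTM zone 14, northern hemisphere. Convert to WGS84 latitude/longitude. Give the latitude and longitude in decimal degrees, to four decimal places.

Zone 14N: λ₀ = -99°, k₀ = 0.9996, false easting 500000 m.
Meridian distance M = (N − FN)/k₀ = 2134579.4 m.
Inverse transverse Mercator on WGS84 gives φ = 19.29130039°, λ = -97.51750019°.

lat 19.2913°, lon -97.5175°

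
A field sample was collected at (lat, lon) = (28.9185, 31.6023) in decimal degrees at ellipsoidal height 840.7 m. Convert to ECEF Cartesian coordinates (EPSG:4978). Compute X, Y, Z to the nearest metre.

X 4759288 m, Y 2928197 m, Z 3066404 m

WGS84: a = 6378137 m, e² = 0.006694380; N(φ) = a/√(1−e²sin²φ) = 6383134.977 m.
X = (N+h)·cosφ·cosλ = 4759288.078 m; Y = (N+h)·cosφ·sinλ = 2928196.926 m; Z = (N(1−e²)+h)·sinφ = 3066404.129 m.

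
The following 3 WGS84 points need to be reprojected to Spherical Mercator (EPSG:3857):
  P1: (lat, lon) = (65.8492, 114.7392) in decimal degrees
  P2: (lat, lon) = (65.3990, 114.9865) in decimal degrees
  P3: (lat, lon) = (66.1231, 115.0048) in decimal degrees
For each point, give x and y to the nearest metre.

P1: x 12772709 m, y 9835695 m; P2: x 12800239 m, y 9714263 m; P3: x 12802276 m, y 9910619 m

Web Mercator: x = R·λ, y = R·ln tan(π/4+φ/2), R = 6378137 m.
P1 (65.8492°, 114.7392°) → (12772709.318, 9835695.005) m.
P2 (65.3990°, 114.9865°) → (12800238.628, 9714263.387) m.
P3 (66.1231°, 115.0048°) → (12802275.775, 9910618.635) m.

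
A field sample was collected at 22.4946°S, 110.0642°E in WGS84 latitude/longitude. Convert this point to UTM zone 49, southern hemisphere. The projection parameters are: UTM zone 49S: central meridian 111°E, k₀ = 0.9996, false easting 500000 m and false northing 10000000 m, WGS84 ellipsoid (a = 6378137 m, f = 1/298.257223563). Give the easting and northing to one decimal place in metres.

E 403741.4 m, N 7512125.3 m

Zone 49 central meridian λ₀ = 6×49 − 183 = 111°; Δλ = -0.9358°.
Transverse Mercator on WGS84 with k₀ = 0.9996 gives E = 403741.422 m, N = 7512125.325 m.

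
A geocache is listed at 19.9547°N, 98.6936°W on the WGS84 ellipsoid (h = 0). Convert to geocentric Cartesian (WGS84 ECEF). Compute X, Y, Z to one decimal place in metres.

WGS84: a = 6378137 m, e² = 0.006694380; N(φ) = a/√(1−e²sin²φ) = 6380624.955 m.
X = (N+h)·cosφ·cosλ = -906532.059 m; Y = (N+h)·cosφ·sinλ = -5928642.526 m; Z = (N(1−e²)+h)·sinφ = 2162983.654 m.

X -906532.1 m, Y -5928642.5 m, Z 2162983.7 m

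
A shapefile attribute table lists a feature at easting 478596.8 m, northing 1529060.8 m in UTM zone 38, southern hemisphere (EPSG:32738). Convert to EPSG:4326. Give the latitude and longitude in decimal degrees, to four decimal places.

Zone 38S: λ₀ = 45°, k₀ = 0.9996, false easting 500000 m, false northing 10000000 m.
Meridian distance M = (N − FN)/k₀ = -8474328.9 m.
Inverse transverse Mercator on WGS84 gives φ = -76.31910012°, λ = 44.18930015°.

lat -76.3191°, lon 44.1893°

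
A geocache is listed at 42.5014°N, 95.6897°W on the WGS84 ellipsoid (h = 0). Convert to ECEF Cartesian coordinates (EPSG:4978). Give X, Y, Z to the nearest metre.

X -466909 m, Y -4686349 m, Z 4286829 m

WGS84: a = 6378137 m, e² = 0.006694380; N(φ) = a/√(1−e²sin²φ) = 6387903.990 m.
X = (N+h)·cosφ·cosλ = -466909.013 m; Y = (N+h)·cosφ·sinλ = -4686349.354 m; Z = (N(1−e²)+h)·sinφ = 4286829.387 m.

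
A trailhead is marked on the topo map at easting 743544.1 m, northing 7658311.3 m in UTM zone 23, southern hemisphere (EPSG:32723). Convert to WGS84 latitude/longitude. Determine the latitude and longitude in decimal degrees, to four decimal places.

Zone 23S: λ₀ = -45°, k₀ = 0.9996, false easting 500000 m, false northing 10000000 m.
Meridian distance M = (N − FN)/k₀ = -2342625.8 m.
Inverse transverse Mercator on WGS84 gives φ = -21.16029977°, λ = -42.65459972°.

lat -21.1603°, lon -42.6546°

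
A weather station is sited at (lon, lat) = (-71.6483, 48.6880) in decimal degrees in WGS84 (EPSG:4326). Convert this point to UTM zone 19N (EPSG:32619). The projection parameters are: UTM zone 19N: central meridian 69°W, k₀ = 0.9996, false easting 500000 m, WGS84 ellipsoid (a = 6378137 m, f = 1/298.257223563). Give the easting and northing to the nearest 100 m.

E 305100 m, N 5396200 m

Zone 19 central meridian λ₀ = 6×19 − 183 = -69°; Δλ = -2.6483°.
Transverse Mercator on WGS84 with k₀ = 0.9996 gives E = 305098.503 m, N = 5396157.613 m.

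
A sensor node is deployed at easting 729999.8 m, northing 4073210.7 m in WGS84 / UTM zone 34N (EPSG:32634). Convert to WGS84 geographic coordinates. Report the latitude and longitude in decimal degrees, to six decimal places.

Zone 34N: λ₀ = 21°, k₀ = 0.9996, false easting 500000 m.
Meridian distance M = (N − FN)/k₀ = 4074840.6 m.
Inverse transverse Mercator on WGS84 gives φ = 36.77680027°, λ = 23.57720011°.

lat 36.776800°, lon 23.577200°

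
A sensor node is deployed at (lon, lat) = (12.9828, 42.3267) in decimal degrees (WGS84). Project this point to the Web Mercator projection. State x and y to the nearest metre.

x 1445239 m, y 5210044 m

Web Mercator is spherical with R = a = 6378137 m.
x = R·λ = 6378137 × 0.226592606 = 1445238.685 m.
y = R·ln tan(π/4 + φ/2) = 6378137 × 0.816859820 = 5210043.845 m.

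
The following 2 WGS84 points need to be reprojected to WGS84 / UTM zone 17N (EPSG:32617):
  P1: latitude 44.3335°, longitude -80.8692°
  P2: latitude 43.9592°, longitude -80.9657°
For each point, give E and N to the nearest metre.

P1: E 510428 m, N 4908923 m; P2: E 502752 m, N 4867342 m

UTM zone 17N: λ₀ = -81°, k₀ = 0.9996.
P1 (44.3335°, -80.8692°) → (510427.855, 4908923.355) m.
P2 (43.9592°, -80.9657°) → (502751.856, 4867341.863) m.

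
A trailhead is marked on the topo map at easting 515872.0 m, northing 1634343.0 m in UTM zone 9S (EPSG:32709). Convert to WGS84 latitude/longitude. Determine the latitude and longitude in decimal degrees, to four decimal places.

Zone 9S: λ₀ = -129°, k₀ = 0.9996, false easting 500000 m, false northing 10000000 m.
Meridian distance M = (N − FN)/k₀ = -8369004.6 m.
Inverse transverse Mercator on WGS84 gives φ = -75.37619978°, λ = -128.43679959°.

lat -75.3762°, lon -128.4368°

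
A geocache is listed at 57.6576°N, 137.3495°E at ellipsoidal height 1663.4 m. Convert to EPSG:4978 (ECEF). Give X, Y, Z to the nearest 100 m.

X -2516300 m, Y 2318000 m, Z 5366800 m

WGS84: a = 6378137 m, e² = 0.006694380; N(φ) = a/√(1−e²sin²φ) = 6393430.606 m.
X = (N+h)·cosφ·cosλ = -2516317.415 m; Y = (N+h)·cosφ·sinλ = 2317969.008 m; Z = (N(1−e²)+h)·sinφ = 5366838.266 m.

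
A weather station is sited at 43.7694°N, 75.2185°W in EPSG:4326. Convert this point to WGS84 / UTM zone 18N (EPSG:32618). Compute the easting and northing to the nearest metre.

E 482414 m, N 4846284 m

Zone 18 central meridian λ₀ = 6×18 − 183 = -75°; Δλ = -0.2185°.
Transverse Mercator on WGS84 with k₀ = 0.9996 gives E = 482414.248 m, N = 4846284.322 m.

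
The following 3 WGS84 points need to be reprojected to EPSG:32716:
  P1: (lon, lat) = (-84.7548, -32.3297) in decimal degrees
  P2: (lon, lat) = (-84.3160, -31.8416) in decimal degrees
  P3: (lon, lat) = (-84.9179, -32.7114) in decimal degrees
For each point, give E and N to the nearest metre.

P1: E 711332 m, N 6420804 m; P2: E 753995 m, N 6473982 m; P3: E 695150 m, N 6378790 m

UTM zone 16S: λ₀ = -87°, k₀ = 0.9996.
P1 (-32.3297°, -84.7548°) → (711332.087, 6420803.525) m.
P2 (-31.8416°, -84.3160°) → (753994.512, 6473981.511) m.
P3 (-32.7114°, -84.9179°) → (695149.865, 6378789.835) m.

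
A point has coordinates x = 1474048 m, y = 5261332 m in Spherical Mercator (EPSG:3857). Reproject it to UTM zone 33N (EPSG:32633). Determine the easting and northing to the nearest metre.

E 355901 m, N 4725269 m

Web Mercator inverse (R = 6378137 m) → φ = 42.66640270°, λ = 13.24159848°.
UTM 33N forward: E = 355900.779 m, N = 4725269.304 m.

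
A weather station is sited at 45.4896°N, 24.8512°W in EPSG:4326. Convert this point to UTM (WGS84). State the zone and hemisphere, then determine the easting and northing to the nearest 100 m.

Zone 26N: E 667900 m, N 5039600 m

Longitude -24.8512° lies in the 6° band [-30°, -24°), giving zone 26; latitude is north of the equator, so 26N.
Zone 26 central meridian λ₀ = 6×26 − 183 = -27°; Δλ = +2.1488°.
Transverse Mercator on WGS84 with k₀ = 0.9996 gives E = 667909.156 m, N = 5039586.962 m.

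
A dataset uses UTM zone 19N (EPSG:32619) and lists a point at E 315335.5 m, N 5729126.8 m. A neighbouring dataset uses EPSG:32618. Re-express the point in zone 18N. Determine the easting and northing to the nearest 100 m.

UTM 19N → geographic: φ = 51.68270045°, λ = -71.67129999°.
UTM 18N (λ₀ = -75°) forward: E = 730099.308 m, N = 5730995.036 m.

E 730100 m, N 5731000 m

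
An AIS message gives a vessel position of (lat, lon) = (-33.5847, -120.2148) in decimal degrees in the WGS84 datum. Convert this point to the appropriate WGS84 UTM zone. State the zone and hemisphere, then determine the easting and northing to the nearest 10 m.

Zone 10S: E 758490 m, N 6280410 m

Longitude -120.2148° lies in the 6° band [-126°, -120°), giving zone 10; latitude is south of the equator, so 10S.
Zone 10 central meridian λ₀ = 6×10 − 183 = -123°; Δλ = +2.7852°.
Transverse Mercator on WGS84 with k₀ = 0.9996 gives E = 758491.920 m, N = 6280413.027 m.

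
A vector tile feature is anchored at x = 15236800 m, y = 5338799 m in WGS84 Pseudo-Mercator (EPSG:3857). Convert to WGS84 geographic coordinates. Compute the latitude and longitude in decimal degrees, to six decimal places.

lat 43.175998°, lon 136.874503°

R = 6378137 m. λ = x/R = 136.87450321°.
φ = 2·arctan(exp(y/R)) − 90° = 2·arctan(2.30954) − 90° = 43.17599787°.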